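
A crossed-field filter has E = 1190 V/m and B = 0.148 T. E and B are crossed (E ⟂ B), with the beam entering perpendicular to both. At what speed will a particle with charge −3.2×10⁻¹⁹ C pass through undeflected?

v = 8040 m/s

Straight-line motion ⇒ electric and magnetic forces cancel, so E = vB.
v = E/B = 1190/0.148 = 8040 m/s.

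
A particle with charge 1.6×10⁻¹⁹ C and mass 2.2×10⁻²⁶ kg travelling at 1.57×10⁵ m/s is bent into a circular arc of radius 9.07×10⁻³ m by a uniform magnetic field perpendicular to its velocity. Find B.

B ≈ 2.38 T

From |q|vB = mv²/r, B = mv/(|q|r).
B = (2.2×10⁻²⁶)(1.57×10⁵)/((1.6×10⁻¹⁹)(9.07×10⁻³)) ≈ 2.38 T.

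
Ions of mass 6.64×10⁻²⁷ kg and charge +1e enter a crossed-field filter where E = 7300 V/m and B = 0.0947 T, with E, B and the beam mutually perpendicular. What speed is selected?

For undeflected motion the electric and magnetic forces balance: qE = qvB.
v = E/B = 7300/0.0947 = 7.71×10⁴ m/s.
The result is independent of the particle's charge and mass.

v = 7.71×10⁴ m/s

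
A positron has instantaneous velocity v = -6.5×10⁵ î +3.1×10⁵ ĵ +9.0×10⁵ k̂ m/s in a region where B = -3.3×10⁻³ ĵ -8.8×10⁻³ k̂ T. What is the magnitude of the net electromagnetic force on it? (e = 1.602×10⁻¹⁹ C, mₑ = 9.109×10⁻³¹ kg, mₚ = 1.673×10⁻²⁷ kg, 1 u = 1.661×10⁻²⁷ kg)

|F| ≈ 9.79×10⁻¹⁶ N

v×B = (242, -5720, 2140) N/C.
F = q v×B = (1.602×10⁻¹⁹ C)·(242, -5720, 2140) = (3.88×10⁻¹⁷, -9.16×10⁻¹⁶, 3.44×10⁻¹⁶) N.
|F| = 9.79×10⁻¹⁶ N.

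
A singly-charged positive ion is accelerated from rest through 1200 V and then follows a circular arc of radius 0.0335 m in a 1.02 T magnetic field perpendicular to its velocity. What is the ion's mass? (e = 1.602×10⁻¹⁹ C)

Combine |q|V = ½mv² and r = mv/(|q|B): eliminate v to get m = qB²r²/(2V).
m = (1.602×10⁻¹⁹)(1.02)²(0.0335)²/(2·1200) ≈ 7.79×10⁻²⁶ kg.

m ≈ 7.79×10⁻²⁶ kg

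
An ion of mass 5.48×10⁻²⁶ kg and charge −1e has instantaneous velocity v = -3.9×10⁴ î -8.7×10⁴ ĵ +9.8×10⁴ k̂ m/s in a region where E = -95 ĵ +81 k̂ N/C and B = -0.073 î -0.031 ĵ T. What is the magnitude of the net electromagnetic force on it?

v×B = (3040, -7150, -5140) N/C.
E + v×B = (3040, -7250, -5060) N/C.
F = q(E + v×B) = (−1.602×10⁻¹⁹ C)·(3040, -7250, -5060) = (-4.87×10⁻¹⁶, 1.16×10⁻¹⁵, 8.11×10⁻¹⁶) N.
|F| = 1.50×10⁻¹⁵ N.

|F| ≈ 1.50×10⁻¹⁵ N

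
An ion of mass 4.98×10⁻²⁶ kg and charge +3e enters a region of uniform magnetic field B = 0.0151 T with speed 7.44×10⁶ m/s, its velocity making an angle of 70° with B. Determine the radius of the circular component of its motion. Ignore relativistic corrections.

r ≈ 48.0 m

v⊥ = v sinθ = 7.44×10⁶·sin70° ≈ 6.991×10⁶ m/s.
r = m v⊥/(|q|B) = (4.98×10⁻²⁶)(6.991×10⁶)/((4.806×10⁻¹⁹)(0.0151)) ≈ 48.0 m.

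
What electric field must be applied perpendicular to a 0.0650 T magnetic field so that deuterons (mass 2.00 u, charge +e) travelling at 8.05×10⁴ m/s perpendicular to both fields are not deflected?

For straight-line motion qE = qvB, so E = vB.
E = 8.05×10⁴ × 0.0650 = 5230 V/m.

E = 5230 V/m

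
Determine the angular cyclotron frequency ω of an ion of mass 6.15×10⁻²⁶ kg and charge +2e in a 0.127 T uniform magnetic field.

ω = |q|B/m.
ω = (3.204×10⁻¹⁹)(0.127)/6.15×10⁻²⁶ ≈ 6.62×10⁵ rad/s.

ω ≈ 6.62×10⁵ rad/s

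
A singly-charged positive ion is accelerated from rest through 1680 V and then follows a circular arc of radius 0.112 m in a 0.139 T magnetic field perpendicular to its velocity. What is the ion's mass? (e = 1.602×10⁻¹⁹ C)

m ≈ 1.16×10⁻²⁶ kg

Combine |q|V = ½mv² and r = mv/(|q|B): eliminate v to get m = qB²r²/(2V).
m = (1.602×10⁻¹⁹)(0.139)²(0.112)²/(2·1680) ≈ 1.16×10⁻²⁶ kg.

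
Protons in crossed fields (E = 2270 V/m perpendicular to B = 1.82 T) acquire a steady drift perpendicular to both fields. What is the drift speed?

v_d ≈ 1250 m/s

The steady drift has the magnetic force balancing the electric force, so v_d = E/B.
v_d = 2270/1.82 = 1250 m/s.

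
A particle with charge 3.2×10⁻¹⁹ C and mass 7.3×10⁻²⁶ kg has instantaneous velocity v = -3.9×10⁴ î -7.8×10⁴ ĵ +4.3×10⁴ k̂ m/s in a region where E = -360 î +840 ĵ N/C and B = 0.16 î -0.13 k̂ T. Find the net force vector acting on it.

F ≈ (3.13×10⁻¹⁵, 8.48×10⁻¹⁶, 3.99×10⁻¹⁵) N

v×B = (1.01×10⁴, 1810, 1.25×10⁴) N/C.
E + v×B = (9780, 2650, 1.25×10⁴) N/C.
F = q(E + v×B) = (3.2×10⁻¹⁹ C)·(9780, 2650, 1.25×10⁴) = (3.13×10⁻¹⁵, 8.48×10⁻¹⁶, 3.99×10⁻¹⁵) N.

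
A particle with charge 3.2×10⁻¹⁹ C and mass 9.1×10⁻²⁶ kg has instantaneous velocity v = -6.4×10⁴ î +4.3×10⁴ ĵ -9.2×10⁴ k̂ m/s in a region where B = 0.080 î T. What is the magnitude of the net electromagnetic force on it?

|F| ≈ 2.60×10⁻¹⁵ N

v×B = (0, -7360, -3440) N/C.
F = q v×B = (3.2×10⁻¹⁹ C)·(0, -7360, -3440) = (0, -2.36×10⁻¹⁵, -1.10×10⁻¹⁵) N.
|F| = 2.60×10⁻¹⁵ N.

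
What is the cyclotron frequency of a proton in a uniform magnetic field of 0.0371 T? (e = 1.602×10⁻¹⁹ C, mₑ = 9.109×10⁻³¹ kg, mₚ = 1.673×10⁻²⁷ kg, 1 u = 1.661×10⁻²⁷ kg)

f ≈ 5.65×10⁵ Hz

f = |q|B/(2πm).
f = (1.602×10⁻¹⁹)(0.0371)/(2π·1.673×10⁻²⁷) ≈ 5.65×10⁵ Hz.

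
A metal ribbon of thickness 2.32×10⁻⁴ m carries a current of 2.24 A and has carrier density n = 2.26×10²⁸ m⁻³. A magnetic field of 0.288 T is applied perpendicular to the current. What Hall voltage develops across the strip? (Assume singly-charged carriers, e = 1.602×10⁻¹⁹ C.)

V_H ≈ 7.68×10⁻⁷ V

V_H = IB/(n e t).
V_H = (2.24)(0.288)/((2.26×10²⁸)(1.602×10⁻¹⁹)(2.32×10⁻⁴)) ≈ 7.68×10⁻⁷ V.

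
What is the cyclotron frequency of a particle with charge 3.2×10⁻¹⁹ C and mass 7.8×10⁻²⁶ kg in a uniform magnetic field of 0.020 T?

f ≈ 1.3×10⁴ Hz

f = |q|B/(2πm).
f = (3.2×10⁻¹⁹)(0.020)/(2π·7.8×10⁻²⁶) ≈ 1.3×10⁴ Hz.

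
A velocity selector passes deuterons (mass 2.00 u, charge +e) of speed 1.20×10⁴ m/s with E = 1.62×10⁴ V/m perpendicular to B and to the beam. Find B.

Balance of forces in the selector: qE = qvB ⇒ B = E/v.
B = 1.62×10⁴/1.20×10⁴ = 1.35 T.

B = 1.35 T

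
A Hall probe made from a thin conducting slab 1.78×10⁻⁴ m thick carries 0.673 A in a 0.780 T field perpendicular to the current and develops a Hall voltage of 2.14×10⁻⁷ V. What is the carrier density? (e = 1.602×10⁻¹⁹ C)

From V_H = IB/(n e t), n = IB/(V_H e t).
n = (0.673)(0.780)/((2.14×10⁻⁷)(1.602×10⁻¹⁹)(1.78×10⁻⁴)) ≈ 8.60×10²⁸ m⁻³.

n ≈ 8.60×10²⁸ m⁻³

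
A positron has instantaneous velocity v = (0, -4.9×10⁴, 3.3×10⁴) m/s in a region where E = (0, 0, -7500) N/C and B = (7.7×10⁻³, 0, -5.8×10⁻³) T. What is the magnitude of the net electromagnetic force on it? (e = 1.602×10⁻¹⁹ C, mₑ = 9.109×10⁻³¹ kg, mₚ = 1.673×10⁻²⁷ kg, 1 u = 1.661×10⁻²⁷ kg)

v×B = (284, 254, 377) N/C.
E + v×B = (284, 254, -7120) N/C.
F = q(E + v×B) = (1.602×10⁻¹⁹ C)·(284, 254, -7120) = (4.55×10⁻¹⁷, 4.07×10⁻¹⁷, -1.14×10⁻¹⁵) N.
|F| = 1.14×10⁻¹⁵ N.

|F| ≈ 1.14×10⁻¹⁵ N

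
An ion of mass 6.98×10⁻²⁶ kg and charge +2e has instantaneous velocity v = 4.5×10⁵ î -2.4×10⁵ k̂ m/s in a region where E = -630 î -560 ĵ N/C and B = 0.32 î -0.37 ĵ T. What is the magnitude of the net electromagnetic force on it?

|F| ≈ 6.54×10⁻¹⁴ N

v×B = (-8.88×10⁴, -7.68×10⁴, -1.66×10⁵) N/C.
E + v×B = (-8.94×10⁴, -7.74×10⁴, -1.66×10⁵) N/C.
F = q(E + v×B) = (3.204×10⁻¹⁹ C)·(-8.94×10⁴, -7.74×10⁴, -1.66×10⁵) = (-2.87×10⁻¹⁴, -2.48×10⁻¹⁴, -5.33×10⁻¹⁴) N.
|F| = 6.54×10⁻¹⁴ N.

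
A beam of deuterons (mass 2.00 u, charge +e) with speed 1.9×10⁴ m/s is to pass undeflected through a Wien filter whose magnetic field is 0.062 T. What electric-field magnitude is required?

E = 1200 V/m

For straight-line motion qE = qvB, so E = vB.
E = 1.9×10⁴ × 0.062 = 1200 V/m.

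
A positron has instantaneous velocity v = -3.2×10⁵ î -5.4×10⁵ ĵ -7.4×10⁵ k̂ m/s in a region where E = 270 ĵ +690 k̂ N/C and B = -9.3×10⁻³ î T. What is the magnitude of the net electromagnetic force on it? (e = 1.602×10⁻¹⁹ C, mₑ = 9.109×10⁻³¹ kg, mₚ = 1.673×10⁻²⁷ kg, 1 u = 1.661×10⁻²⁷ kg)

|F| ≈ 1.34×10⁻¹⁵ N

v×B = (0, 6880, -5020) N/C.
E + v×B = (0, 7150, -4330) N/C.
F = q(E + v×B) = (1.602×10⁻¹⁹ C)·(0, 7150, -4330) = (0, 1.15×10⁻¹⁵, -6.94×10⁻¹⁶) N.
|F| = 1.34×10⁻¹⁵ N.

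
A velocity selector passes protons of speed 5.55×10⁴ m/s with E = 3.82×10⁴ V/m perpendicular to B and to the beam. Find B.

B = 0.688 T

Balance of forces in the selector: qE = qvB ⇒ B = E/v.
B = 3.82×10⁴/5.55×10⁴ = 0.688 T.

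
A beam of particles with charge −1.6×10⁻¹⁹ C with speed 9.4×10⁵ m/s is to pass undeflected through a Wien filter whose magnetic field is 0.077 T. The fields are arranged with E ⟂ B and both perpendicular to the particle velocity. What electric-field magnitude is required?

For straight-line motion qE = qvB, so E = vB.
E = 9.4×10⁵ × 0.077 = 7.2×10⁴ V/m.

E = 7.2×10⁴ V/m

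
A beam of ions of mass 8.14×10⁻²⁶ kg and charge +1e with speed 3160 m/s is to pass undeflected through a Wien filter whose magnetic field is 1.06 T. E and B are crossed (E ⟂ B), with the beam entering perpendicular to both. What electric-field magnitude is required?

For straight-line motion qE = qvB, so E = vB.
E = 3160 × 1.06 = 3350 V/m.

E = 3350 V/m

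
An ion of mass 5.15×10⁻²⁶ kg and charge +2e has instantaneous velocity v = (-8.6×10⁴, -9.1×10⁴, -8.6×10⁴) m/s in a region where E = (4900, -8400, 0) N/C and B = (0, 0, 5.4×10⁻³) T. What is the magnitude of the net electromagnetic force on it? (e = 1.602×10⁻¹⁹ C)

v×B = (-491, 464, 0) N/C.
E + v×B = (4410, -7940, 0) N/C.
F = q(E + v×B) = (3.204×10⁻¹⁹ C)·(4410, -7940, 0) = (1.41×10⁻¹⁵, -2.54×10⁻¹⁵, 0) N.
|F| = 2.91×10⁻¹⁵ N.

|F| ≈ 2.91×10⁻¹⁵ N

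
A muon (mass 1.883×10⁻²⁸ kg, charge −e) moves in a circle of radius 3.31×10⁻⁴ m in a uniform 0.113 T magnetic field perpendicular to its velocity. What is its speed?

From |q|vB = mv²/r, v = |q|Br/m.
v = (1.602×10⁻¹⁹)(0.113)(3.31×10⁻⁴)/1.883×10⁻²⁸ ≈ 3.18×10⁴ m/s.

v ≈ 3.18×10⁴ m/s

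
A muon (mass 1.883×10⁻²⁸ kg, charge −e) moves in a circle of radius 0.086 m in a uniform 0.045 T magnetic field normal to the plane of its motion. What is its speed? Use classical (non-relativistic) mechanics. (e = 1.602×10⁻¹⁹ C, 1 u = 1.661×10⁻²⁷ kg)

v ≈ 3.3×10⁶ m/s

From |q|vB = mv²/r, v = |q|Br/m.
v = (1.602×10⁻¹⁹)(0.045)(0.086)/1.883×10⁻²⁸ ≈ 3.3×10⁶ m/s.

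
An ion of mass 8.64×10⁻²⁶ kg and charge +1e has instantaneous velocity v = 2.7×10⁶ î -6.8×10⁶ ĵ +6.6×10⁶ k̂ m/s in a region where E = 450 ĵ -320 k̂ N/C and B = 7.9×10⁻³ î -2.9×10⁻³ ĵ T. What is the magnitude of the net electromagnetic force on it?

|F| ≈ 1.16×10⁻¹⁴ N

v×B = (1.91×10⁴, 5.21×10⁴, 4.59×10⁴) N/C.
E + v×B = (1.91×10⁴, 5.26×10⁴, 4.56×10⁴) N/C.
F = q(E + v×B) = (1.602×10⁻¹⁹ C)·(1.91×10⁴, 5.26×10⁴, 4.56×10⁴) = (3.07×10⁻¹⁵, 8.42×10⁻¹⁵, 7.30×10⁻¹⁵) N.
|F| = 1.16×10⁻¹⁴ N.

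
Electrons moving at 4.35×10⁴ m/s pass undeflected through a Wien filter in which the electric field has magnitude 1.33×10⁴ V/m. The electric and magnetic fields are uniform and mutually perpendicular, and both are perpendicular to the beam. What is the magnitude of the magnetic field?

Balance of forces in the selector: qE = qvB ⇒ B = E/v.
B = 1.33×10⁴/4.35×10⁴ = 0.306 T.

B = 0.306 T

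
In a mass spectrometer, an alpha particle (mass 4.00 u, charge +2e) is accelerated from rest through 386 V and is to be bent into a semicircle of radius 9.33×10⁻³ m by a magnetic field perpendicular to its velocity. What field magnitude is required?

v = √(2|q|V/m) = √(2·3.204×10⁻¹⁹·386/6.644×10⁻²⁷) ≈ 1.929×10⁵ m/s.
B = mv/(|q|r) = (6.644×10⁻²⁷)(1.929×10⁵)/((3.204×10⁻¹⁹)(9.33×10⁻³)) ≈ 0.429 T.

B ≈ 0.429 T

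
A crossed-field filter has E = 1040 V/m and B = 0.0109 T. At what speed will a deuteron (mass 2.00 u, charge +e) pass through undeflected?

v = 9.54×10⁴ m/s

Straight-line motion ⇒ electric and magnetic forces cancel, so E = vB.
v = E/B = 1040/0.0109 = 9.54×10⁴ m/s.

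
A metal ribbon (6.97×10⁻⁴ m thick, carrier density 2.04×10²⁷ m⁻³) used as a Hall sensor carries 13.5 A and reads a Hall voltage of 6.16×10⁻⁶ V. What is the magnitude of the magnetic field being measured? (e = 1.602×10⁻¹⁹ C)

B ≈ 0.104 T

From V_H = IB/(n e t), B = V_H n e t / I.
B = (6.16×10⁻⁶)(2.04×10²⁷)(1.602×10⁻¹⁹)(6.97×10⁻⁴)/13.5 ≈ 0.104 T.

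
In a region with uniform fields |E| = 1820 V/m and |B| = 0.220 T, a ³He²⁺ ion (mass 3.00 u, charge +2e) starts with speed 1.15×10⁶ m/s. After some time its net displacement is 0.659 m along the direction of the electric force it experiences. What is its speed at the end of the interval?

v_f ≈ 1.22×10⁶ m/s

B does no work; ΔKE = |q|E d.
½mv_f² = ½mv₀² + |q|Ed = ½(4.983×10⁻²⁷)(1.15×10⁶)² + (3.204×10⁻¹⁹)(1820)(0.659) ≈ 3.295×10⁻¹⁵ J + 3.843×10⁻¹⁶ J ≈ 3.679×10⁻¹⁵ J.
v_f = √(2·3.679×10⁻¹⁵/4.983×10⁻²⁷) ≈ 1.22×10⁶ m/s.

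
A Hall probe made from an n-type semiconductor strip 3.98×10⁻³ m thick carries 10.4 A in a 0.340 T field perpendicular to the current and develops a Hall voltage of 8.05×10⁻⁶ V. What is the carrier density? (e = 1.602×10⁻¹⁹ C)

n ≈ 6.89×10²⁶ m⁻³

From V_H = IB/(n e t), n = IB/(V_H e t).
n = (10.4)(0.340)/((8.05×10⁻⁶)(1.602×10⁻¹⁹)(3.98×10⁻³)) ≈ 6.89×10²⁶ m⁻³.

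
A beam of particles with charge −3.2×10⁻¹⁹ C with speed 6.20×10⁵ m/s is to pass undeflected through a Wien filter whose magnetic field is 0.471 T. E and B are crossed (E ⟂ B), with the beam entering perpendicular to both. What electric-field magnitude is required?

For straight-line motion qE = qvB, so E = vB.
E = 6.20×10⁵ × 0.471 = 2.92×10⁵ V/m.

E = 2.92×10⁵ V/m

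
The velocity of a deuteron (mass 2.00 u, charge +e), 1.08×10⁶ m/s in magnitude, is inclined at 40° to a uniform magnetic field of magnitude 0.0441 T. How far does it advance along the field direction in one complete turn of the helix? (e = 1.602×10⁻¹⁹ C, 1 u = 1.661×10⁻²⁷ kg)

p ≈ 2.44 m

v∥ = v cosθ = 1.08×10⁶·cos40° ≈ 8.273×10⁵ m/s.
T = 2πm/(|q|B) = 2π(3.322×10⁻²⁷)/((1.602×10⁻¹⁹)(0.0441)) ≈ 2.954×10⁻⁶ s.
pitch = v∥ T = (8.273×10⁵)(2.954×10⁻⁶) ≈ 2.44 m.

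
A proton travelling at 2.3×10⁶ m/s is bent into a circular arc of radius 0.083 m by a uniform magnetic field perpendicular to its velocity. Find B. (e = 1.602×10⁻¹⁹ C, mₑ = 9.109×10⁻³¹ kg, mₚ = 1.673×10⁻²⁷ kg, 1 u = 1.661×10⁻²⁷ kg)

B ≈ 0.29 T

From |q|vB = mv²/r, B = mv/(|q|r).
B = (1.673×10⁻²⁷)(2.3×10⁶)/((1.602×10⁻¹⁹)(0.083)) ≈ 0.29 T.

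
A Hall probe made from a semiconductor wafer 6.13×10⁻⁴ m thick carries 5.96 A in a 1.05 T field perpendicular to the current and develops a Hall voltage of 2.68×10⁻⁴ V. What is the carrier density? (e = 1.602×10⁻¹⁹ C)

From V_H = IB/(n e t), n = IB/(V_H e t).
n = (5.96)(1.05)/((2.68×10⁻⁴)(1.602×10⁻¹⁹)(6.13×10⁻⁴)) ≈ 2.38×10²⁶ m⁻³.

n ≈ 2.38×10²⁶ m⁻³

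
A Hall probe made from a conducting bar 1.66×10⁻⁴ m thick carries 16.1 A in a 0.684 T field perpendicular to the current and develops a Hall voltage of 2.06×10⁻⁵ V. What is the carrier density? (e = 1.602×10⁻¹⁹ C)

From V_H = IB/(n e t), n = IB/(V_H e t).
n = (16.1)(0.684)/((2.06×10⁻⁵)(1.602×10⁻¹⁹)(1.66×10⁻⁴)) ≈ 2.01×10²⁸ m⁻³.

n ≈ 2.01×10²⁸ m⁻³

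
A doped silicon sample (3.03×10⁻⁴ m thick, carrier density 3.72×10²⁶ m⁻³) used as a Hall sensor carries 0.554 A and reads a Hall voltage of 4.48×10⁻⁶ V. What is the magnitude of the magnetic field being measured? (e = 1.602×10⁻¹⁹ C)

From V_H = IB/(n e t), B = V_H n e t / I.
B = (4.48×10⁻⁶)(3.72×10²⁶)(1.602×10⁻¹⁹)(3.03×10⁻⁴)/0.554 ≈ 0.146 T.

B ≈ 0.146 T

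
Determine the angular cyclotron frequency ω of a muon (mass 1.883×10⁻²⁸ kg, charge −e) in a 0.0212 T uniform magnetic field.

ω ≈ 1.80×10⁷ rad/s

ω = |q|B/m.
ω = (1.602×10⁻¹⁹)(0.0212)/1.883×10⁻²⁸ ≈ 1.80×10⁷ rad/s.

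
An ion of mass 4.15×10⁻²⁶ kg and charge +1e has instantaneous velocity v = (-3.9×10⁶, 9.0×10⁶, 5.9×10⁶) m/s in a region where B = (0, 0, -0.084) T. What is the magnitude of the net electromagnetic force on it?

|F| ≈ 1.32×10⁻¹³ N

v×B = (-7.56×10⁵, -3.28×10⁵, 0) N/C.
F = q v×B = (1.602×10⁻¹⁹ C)·(-7.56×10⁵, -3.28×10⁵, 0) = (-1.21×10⁻¹³, -5.25×10⁻¹⁴, 0) N.
|F| = 1.32×10⁻¹³ N.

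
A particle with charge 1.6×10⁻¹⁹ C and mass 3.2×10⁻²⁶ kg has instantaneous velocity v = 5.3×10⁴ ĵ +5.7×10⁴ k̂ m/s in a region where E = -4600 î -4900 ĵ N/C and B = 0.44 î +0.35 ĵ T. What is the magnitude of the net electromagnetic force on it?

|F| ≈ 6.31×10⁻¹⁵ N

v×B = (-2.00×10⁴, 2.51×10⁴, -2.33×10⁴) N/C.
E + v×B = (-2.46×10⁴, 2.02×10⁴, -2.33×10⁴) N/C.
F = q(E + v×B) = (1.6×10⁻¹⁹ C)·(-2.46×10⁴, 2.02×10⁴, -2.33×10⁴) = (-3.93×10⁻¹⁵, 3.23×10⁻¹⁵, -3.73×10⁻¹⁵) N.
|F| = 6.31×10⁻¹⁵ N.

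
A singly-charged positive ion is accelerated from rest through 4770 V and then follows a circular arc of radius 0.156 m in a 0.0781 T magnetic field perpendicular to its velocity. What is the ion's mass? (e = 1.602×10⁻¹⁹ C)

Combine |q|V = ½mv² and r = mv/(|q|B): eliminate v to get m = qB²r²/(2V).
m = (1.602×10⁻¹⁹)(0.0781)²(0.156)²/(2·4770) ≈ 2.49×10⁻²⁷ kg.

m ≈ 2.49×10⁻²⁷ kg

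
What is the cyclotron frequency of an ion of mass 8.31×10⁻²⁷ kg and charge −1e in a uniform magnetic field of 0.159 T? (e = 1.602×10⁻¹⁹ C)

f = |q|B/(2πm).
f = (1.602×10⁻¹⁹)(0.159)/(2π·8.31×10⁻²⁷) ≈ 4.88×10⁵ Hz.

f ≈ 4.88×10⁵ Hz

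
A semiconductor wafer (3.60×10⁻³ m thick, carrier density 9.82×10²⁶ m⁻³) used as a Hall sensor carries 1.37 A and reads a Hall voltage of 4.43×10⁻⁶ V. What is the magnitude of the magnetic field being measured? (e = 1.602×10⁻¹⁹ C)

B ≈ 1.83 T

From V_H = IB/(n e t), B = V_H n e t / I.
B = (4.43×10⁻⁶)(9.82×10²⁶)(1.602×10⁻¹⁹)(3.60×10⁻³)/1.37 ≈ 1.83 T.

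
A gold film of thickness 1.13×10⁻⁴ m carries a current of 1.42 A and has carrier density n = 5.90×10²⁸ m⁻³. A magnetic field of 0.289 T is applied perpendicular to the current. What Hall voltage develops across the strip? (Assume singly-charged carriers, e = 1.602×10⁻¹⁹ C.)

V_H = IB/(n e t).
V_H = (1.42)(0.289)/((5.90×10²⁸)(1.602×10⁻¹⁹)(1.13×10⁻⁴)) ≈ 3.84×10⁻⁷ V.

V_H ≈ 3.84×10⁻⁷ V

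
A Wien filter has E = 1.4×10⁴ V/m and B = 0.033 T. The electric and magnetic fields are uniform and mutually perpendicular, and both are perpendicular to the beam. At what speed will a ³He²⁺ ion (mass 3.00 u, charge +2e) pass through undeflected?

For undeflected motion the electric and magnetic forces balance: qE = qvB.
v = E/B = 1.4×10⁴/0.033 = 4.2×10⁵ m/s.
The result is independent of the particle's charge and mass.

v = 4.2×10⁵ m/s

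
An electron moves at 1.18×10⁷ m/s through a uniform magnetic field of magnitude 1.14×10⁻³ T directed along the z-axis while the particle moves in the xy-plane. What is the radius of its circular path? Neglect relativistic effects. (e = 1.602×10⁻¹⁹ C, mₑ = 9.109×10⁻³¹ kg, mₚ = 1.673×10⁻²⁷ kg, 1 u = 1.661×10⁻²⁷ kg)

r ≈ 0.0589 m

The magnetic force provides the centripetal force: |q|vB = mv²/r.
r = mv/(|q|B) = (9.109×10⁻³¹)(1.18×10⁷)/((1.602×10⁻¹⁹)(1.14×10⁻³)) ≈ 0.0589 m.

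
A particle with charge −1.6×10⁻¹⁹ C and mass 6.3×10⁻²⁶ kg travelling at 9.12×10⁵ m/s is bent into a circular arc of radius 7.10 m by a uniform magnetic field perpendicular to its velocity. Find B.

B ≈ 0.0506 T

From |q|vB = mv²/r, B = mv/(|q|r).
B = (6.3×10⁻²⁶)(9.12×10⁵)/((1.6×10⁻¹⁹)(7.10)) ≈ 0.0506 T.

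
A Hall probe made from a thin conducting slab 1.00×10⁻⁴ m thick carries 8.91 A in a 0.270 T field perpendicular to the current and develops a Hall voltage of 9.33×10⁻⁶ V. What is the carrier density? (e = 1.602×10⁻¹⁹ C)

n ≈ 1.61×10²⁸ m⁻³

From V_H = IB/(n e t), n = IB/(V_H e t).
n = (8.91)(0.270)/((9.33×10⁻⁶)(1.602×10⁻¹⁹)(1.00×10⁻⁴)) ≈ 1.61×10²⁸ m⁻³.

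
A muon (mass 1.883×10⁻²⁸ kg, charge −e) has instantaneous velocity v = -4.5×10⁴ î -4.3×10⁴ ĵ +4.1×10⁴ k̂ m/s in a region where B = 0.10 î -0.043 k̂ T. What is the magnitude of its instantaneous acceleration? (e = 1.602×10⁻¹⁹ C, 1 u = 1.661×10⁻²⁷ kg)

|a| ≈ 4.39×10¹² m/s²

v×B = (1850, 2160, 4300) N/C.
F = q v×B = (−1.602×10⁻¹⁹ C)·(1850, 2160, 4300) = (-2.96×10⁻¹⁶, -3.47×10⁻¹⁶, -6.89×10⁻¹⁶) N.
|a| = |F|/m = 8.262×10⁻¹⁶/1.883×10⁻²⁸ ≈ 4.39×10¹² m/s².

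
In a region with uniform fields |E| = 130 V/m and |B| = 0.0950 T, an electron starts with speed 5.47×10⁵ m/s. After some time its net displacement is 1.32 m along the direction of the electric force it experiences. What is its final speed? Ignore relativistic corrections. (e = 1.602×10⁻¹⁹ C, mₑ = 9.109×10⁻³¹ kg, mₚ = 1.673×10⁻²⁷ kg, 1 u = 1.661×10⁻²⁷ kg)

B does no work; ΔKE = |q|E d.
½mv_f² = ½mv₀² + |q|Ed = ½(9.109×10⁻³¹)(5.47×10⁵)² + (1.602×10⁻¹⁹)(130)(1.32) ≈ 1.363×10⁻¹⁹ J + 2.749×10⁻¹⁷ J ≈ 2.763×10⁻¹⁷ J.
v_f = √(2·2.763×10⁻¹⁷/9.109×10⁻³¹) ≈ 7.79×10⁶ m/s.

v_f ≈ 7.79×10⁶ m/s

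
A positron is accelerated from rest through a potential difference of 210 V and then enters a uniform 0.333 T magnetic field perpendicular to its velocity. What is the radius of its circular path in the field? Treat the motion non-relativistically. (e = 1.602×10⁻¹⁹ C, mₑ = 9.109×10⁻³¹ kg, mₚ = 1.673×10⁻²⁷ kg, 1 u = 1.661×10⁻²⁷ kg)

r ≈ 1.47×10⁻⁴ m

Acceleration: |q|V = ½mv² ⇒ v = √(2|q|V/m) = √(2·1.602×10⁻¹⁹·210/9.109×10⁻³¹) ≈ 8.594×10⁶ m/s.
In the field: r = mv/(|q|B) = (9.109×10⁻³¹)(8.594×10⁶)/((1.602×10⁻¹⁹)(0.333)) ≈ 1.47×10⁻⁴ m.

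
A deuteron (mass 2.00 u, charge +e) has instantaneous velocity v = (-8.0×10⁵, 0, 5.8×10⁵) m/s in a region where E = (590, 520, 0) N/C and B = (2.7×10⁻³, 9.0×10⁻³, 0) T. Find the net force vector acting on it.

v×B = (-5220, 1570, -7200) N/C.
E + v×B = (-4630, 2090, -7200) N/C.
F = q(E + v×B) = (1.602×10⁻¹⁹ C)·(-4630, 2090, -7200) = (-7.42×10⁻¹⁶, 3.34×10⁻¹⁶, -1.15×10⁻¹⁵) N.

F ≈ (-7.42×10⁻¹⁶, 3.34×10⁻¹⁶, -1.15×10⁻¹⁵) N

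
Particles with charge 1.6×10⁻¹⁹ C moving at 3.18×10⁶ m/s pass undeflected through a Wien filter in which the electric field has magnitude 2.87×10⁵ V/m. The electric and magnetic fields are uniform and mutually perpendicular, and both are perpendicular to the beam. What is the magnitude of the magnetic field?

B = 0.0903 T

Balance of forces in the selector: qE = qvB ⇒ B = E/v.
B = 2.87×10⁵/3.18×10⁶ = 0.0903 T.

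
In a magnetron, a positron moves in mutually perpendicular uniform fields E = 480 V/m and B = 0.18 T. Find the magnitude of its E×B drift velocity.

The steady drift has the magnetic force balancing the electric force, so v_d = E/B.
v_d = 480/0.18 = 2700 m/s.

v_d ≈ 2700 m/s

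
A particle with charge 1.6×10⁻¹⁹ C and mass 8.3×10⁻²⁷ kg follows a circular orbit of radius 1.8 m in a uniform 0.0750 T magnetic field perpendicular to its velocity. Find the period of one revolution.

T ≈ 4.35×10⁻⁶ s

The cyclotron period depends only on m, q, B: T = 2πm/(|q|B).
T = 2π(8.3×10⁻²⁷)/((1.6×10⁻¹⁹)(0.0750)) ≈ 4.35×10⁻⁶ s.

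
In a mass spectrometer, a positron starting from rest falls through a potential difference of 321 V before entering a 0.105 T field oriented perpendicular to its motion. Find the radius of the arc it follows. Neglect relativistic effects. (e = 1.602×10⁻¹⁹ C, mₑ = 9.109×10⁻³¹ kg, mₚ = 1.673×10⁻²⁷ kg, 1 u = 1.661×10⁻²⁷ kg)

r ≈ 5.75×10⁻⁴ m

Acceleration: |q|V = ½mv² ⇒ v = √(2|q|V/m) = √(2·1.602×10⁻¹⁹·321/9.109×10⁻³¹) ≈ 1.063×10⁷ m/s.
In the field: r = mv/(|q|B) = (9.109×10⁻³¹)(1.063×10⁷)/((1.602×10⁻¹⁹)(0.105)) ≈ 5.75×10⁻⁴ m.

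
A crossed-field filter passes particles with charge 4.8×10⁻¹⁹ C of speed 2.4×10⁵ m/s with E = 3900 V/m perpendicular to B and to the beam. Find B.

Balance of forces in the selector: qE = qvB ⇒ B = E/v.
B = 3900/2.4×10⁵ = 0.016 T.

B = 0.016 T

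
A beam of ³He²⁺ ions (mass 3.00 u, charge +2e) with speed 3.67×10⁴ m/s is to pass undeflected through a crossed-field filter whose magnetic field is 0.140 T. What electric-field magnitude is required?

For straight-line motion qE = qvB, so E = vB.
E = 3.67×10⁴ × 0.140 = 5140 V/m.

E = 5140 V/m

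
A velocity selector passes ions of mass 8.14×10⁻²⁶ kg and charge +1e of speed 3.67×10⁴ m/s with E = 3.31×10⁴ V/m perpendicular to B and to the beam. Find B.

B = 0.902 T

Balance of forces in the selector: qE = qvB ⇒ B = E/v.
B = 3.31×10⁴/3.67×10⁴ = 0.902 T.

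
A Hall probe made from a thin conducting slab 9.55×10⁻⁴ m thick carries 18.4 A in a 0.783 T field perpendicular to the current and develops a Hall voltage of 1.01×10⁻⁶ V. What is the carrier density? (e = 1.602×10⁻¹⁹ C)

From V_H = IB/(n e t), n = IB/(V_H e t).
n = (18.4)(0.783)/((1.01×10⁻⁶)(1.602×10⁻¹⁹)(9.55×10⁻⁴)) ≈ 9.32×10²⁸ m⁻³.

n ≈ 9.32×10²⁸ m⁻³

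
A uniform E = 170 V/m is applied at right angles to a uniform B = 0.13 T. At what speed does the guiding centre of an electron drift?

The steady drift has the magnetic force balancing the electric force, so v_d = E/B.
v_d = 170/0.13 = 1300 m/s.

v_d ≈ 1300 m/s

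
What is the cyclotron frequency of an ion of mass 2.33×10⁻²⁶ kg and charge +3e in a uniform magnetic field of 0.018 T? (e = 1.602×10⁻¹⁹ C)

f ≈ 5.9×10⁴ Hz

f = |q|B/(2πm).
f = (4.806×10⁻¹⁹)(0.018)/(2π·2.33×10⁻²⁶) ≈ 5.9×10⁴ Hz.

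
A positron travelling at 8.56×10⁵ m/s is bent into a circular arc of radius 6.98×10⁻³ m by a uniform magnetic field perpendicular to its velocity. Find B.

From |q|vB = mv²/r, B = mv/(|q|r).
B = (9.109×10⁻³¹)(8.56×10⁵)/((1.602×10⁻¹⁹)(6.98×10⁻³)) ≈ 6.97×10⁻⁴ T.

B ≈ 6.97×10⁻⁴ T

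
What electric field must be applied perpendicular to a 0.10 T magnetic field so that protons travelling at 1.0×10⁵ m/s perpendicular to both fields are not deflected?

For straight-line motion qE = qvB, so E = vB.
E = 1.0×10⁵ × 0.10 = 1.0×10⁴ V/m.

E = 1.0×10⁴ V/m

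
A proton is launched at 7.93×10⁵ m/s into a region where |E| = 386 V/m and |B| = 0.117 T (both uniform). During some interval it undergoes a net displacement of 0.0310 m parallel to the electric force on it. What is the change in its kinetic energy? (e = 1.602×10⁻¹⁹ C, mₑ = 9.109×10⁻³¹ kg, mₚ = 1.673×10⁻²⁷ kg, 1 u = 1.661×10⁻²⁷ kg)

ΔKE ≈ 1.92×10⁻¹⁸ J

The magnetic force is always ⟂ v and does no work; only the electric force changes KE.
ΔKE = F_E · d = |q|E d = (1.602×10⁻¹⁹)(386)(0.0310) ≈ 1.92×10⁻¹⁸ J.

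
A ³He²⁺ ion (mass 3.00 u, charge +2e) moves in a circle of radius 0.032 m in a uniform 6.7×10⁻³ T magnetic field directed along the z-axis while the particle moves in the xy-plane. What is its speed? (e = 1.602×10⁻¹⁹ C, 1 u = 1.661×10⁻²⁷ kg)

v ≈ 1.4×10⁴ m/s

From |q|vB = mv²/r, v = |q|Br/m.
v = (3.204×10⁻¹⁹)(6.7×10⁻³)(0.032)/4.983×10⁻²⁷ ≈ 1.4×10⁴ m/s.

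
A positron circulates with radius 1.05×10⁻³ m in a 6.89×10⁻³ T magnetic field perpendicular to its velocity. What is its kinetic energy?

KE ≈ 4.60 eV

v = |q|Br/m, then KE = ½mv² = (qBr)²/(2m).
v = (1.602×10⁻¹⁹)(6.89×10⁻³)(1.05×10⁻³)/9.109×10⁻³¹ ≈ 1.272×10⁶ m/s.
KE = ½(9.109×10⁻³¹)(1.272×10⁶)² ≈ 7.37×10⁻¹⁹ J = 4.60 eV.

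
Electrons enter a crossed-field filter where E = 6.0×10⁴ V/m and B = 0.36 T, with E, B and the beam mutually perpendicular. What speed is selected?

Straight-line motion ⇒ electric and magnetic forces cancel, so E = vB.
v = E/B = 6.0×10⁴/0.36 = 1.7×10⁵ m/s.
The result is independent of the particle's charge and mass.

v = 1.7×10⁵ m/s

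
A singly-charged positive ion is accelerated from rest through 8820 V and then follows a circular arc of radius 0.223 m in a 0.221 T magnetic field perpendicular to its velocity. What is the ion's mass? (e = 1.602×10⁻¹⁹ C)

m ≈ 2.21×10⁻²⁶ kg

Combine |q|V = ½mv² and r = mv/(|q|B): eliminate v to get m = qB²r²/(2V).
m = (1.602×10⁻¹⁹)(0.221)²(0.223)²/(2·8820) ≈ 2.21×10⁻²⁶ kg.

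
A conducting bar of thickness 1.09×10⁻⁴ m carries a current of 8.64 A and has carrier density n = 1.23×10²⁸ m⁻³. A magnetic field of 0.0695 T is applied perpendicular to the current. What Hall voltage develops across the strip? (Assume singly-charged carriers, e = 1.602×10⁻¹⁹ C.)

V_H = IB/(n e t).
V_H = (8.64)(0.0695)/((1.23×10²⁸)(1.602×10⁻¹⁹)(1.09×10⁻⁴)) ≈ 2.80×10⁻⁶ V.

V_H ≈ 2.80×10⁻⁶ V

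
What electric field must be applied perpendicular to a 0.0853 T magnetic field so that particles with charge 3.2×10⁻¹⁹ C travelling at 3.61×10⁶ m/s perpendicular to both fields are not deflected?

E = 3.08×10⁵ V/m

For straight-line motion qE = qvB, so E = vB.
E = 3.61×10⁶ × 0.0853 = 3.08×10⁵ V/m.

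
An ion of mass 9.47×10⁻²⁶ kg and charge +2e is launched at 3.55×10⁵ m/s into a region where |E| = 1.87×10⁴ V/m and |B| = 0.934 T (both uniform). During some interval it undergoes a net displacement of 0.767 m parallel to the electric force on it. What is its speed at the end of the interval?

v_f ≈ 4.72×10⁵ m/s

B does no work; ΔKE = |q|E d.
½mv_f² = ½mv₀² + |q|Ed = ½(9.47×10⁻²⁶)(3.55×10⁵)² + (3.204×10⁻¹⁹)(1.87×10⁴)(0.767) ≈ 5.967×10⁻¹⁵ J + 4.595×10⁻¹⁵ J ≈ 1.056×10⁻¹⁴ J.
v_f = √(2·1.056×10⁻¹⁴/9.47×10⁻²⁶) ≈ 4.72×10⁵ m/s.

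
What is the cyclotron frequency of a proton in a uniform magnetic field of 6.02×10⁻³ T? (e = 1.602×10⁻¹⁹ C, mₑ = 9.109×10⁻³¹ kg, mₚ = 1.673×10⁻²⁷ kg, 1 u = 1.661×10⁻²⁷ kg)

f ≈ 9.17×10⁴ Hz

f = |q|B/(2πm).
f = (1.602×10⁻¹⁹)(6.02×10⁻³)/(2π·1.673×10⁻²⁷) ≈ 9.17×10⁴ Hz.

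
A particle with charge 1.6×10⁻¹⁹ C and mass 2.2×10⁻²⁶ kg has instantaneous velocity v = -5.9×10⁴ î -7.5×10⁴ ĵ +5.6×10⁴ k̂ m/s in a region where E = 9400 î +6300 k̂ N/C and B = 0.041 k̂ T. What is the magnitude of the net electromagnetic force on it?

|F| ≈ 1.48×10⁻¹⁵ N

v×B = (-3080, 2420, 0) N/C.
E + v×B = (6320, 2420, 6300) N/C.
F = q(E + v×B) = (1.6×10⁻¹⁹ C)·(6320, 2420, 6300) = (1.01×10⁻¹⁵, 3.87×10⁻¹⁶, 1.01×10⁻¹⁵) N.
|F| = 1.48×10⁻¹⁵ N.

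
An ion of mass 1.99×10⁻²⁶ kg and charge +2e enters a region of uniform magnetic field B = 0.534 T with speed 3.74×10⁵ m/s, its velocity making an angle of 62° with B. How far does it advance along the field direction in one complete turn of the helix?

v∥ = v cosθ = 3.74×10⁵·cos62° ≈ 1.756×10⁵ m/s.
T = 2πm/(|q|B) = 2π(1.99×10⁻²⁶)/((3.204×10⁻¹⁹)(0.534)) ≈ 7.308×10⁻⁷ s.
pitch = v∥ T = (1.756×10⁵)(7.308×10⁻⁷) ≈ 0.128 m.

p ≈ 0.128 m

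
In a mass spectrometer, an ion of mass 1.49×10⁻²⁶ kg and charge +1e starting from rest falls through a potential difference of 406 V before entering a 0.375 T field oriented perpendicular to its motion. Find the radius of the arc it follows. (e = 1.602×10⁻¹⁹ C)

r ≈ 0.0232 m

Acceleration: |q|V = ½mv² ⇒ v = √(2|q|V/m) = √(2·1.602×10⁻¹⁹·406/1.49×10⁻²⁶) ≈ 9.344×10⁴ m/s.
In the field: r = mv/(|q|B) = (1.49×10⁻²⁶)(9.344×10⁴)/((1.602×10⁻¹⁹)(0.375)) ≈ 0.0232 m.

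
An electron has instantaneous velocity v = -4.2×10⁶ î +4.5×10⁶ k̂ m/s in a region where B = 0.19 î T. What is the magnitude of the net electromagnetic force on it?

v×B = (0, 8.55×10⁵, 0) N/C.
F = q v×B = (−1.602×10⁻¹⁹ C)·(0, 8.55×10⁵, 0) = (0, -1.37×10⁻¹³, 0) N.
|F| = 1.37×10⁻¹³ N.

|F| ≈ 1.37×10⁻¹³ N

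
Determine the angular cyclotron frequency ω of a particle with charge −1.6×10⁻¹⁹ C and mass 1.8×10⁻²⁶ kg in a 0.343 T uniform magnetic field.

ω = |q|B/m.
ω = (1.6×10⁻¹⁹)(0.343)/1.8×10⁻²⁶ ≈ 3.05×10⁶ rad/s.

ω ≈ 3.05×10⁶ rad/s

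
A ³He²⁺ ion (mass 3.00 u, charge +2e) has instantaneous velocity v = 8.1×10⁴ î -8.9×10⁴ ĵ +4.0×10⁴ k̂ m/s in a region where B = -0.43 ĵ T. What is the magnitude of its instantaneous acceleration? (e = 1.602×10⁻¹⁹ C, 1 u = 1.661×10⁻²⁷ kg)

v×B = (1.72×10⁴, 0, -3.48×10⁴) N/C.
F = q v×B = (3.204×10⁻¹⁹ C)·(1.72×10⁴, 0, -3.48×10⁴) = (5.51×10⁻¹⁵, 0, -1.12×10⁻¹⁴) N.
|a| = |F|/m = 1.245×10⁻¹⁴/4.983×10⁻²⁷ ≈ 2.50×10¹² m/s².

|a| ≈ 2.50×10¹² m/s²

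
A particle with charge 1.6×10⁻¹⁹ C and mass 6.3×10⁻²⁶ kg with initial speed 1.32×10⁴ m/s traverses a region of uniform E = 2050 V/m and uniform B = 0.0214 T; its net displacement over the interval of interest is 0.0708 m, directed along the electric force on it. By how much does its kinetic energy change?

The magnetic force is always ⟂ v and does no work; only the electric force changes KE.
ΔKE = F_E · d = |q|E d = (1.6×10⁻¹⁹)(2050)(0.0708) ≈ 2.32×10⁻¹⁷ J.

ΔKE ≈ 2.32×10⁻¹⁷ J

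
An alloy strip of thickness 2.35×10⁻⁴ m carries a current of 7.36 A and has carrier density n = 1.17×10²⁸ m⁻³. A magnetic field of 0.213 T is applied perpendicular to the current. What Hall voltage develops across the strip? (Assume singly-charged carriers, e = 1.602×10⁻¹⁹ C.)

V_H = IB/(n e t).
V_H = (7.36)(0.213)/((1.17×10²⁸)(1.602×10⁻¹⁹)(2.35×10⁻⁴)) ≈ 3.56×10⁻⁶ V.

V_H ≈ 3.56×10⁻⁶ V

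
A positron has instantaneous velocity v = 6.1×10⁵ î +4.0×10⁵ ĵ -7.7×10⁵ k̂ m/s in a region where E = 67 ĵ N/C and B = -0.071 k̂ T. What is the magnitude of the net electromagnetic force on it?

|F| ≈ 8.31×10⁻¹⁵ N

v×B = (-2.84×10⁴, 4.33×10⁴, 0) N/C.
E + v×B = (-2.84×10⁴, 4.34×10⁴, 0) N/C.
F = q(E + v×B) = (1.602×10⁻¹⁹ C)·(-2.84×10⁴, 4.34×10⁴, 0) = (-4.55×10⁻¹⁵, 6.95×10⁻¹⁵, 0) N.
|F| = 8.31×10⁻¹⁵ N.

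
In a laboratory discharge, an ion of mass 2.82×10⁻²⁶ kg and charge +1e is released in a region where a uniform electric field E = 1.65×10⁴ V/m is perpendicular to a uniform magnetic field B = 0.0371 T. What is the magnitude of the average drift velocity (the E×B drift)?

The E×B drift speed is v_d = E/B.
v_d = 1.65×10⁴/0.0371 = 4.45×10⁵ m/s.

v_d ≈ 4.45×10⁵ m/s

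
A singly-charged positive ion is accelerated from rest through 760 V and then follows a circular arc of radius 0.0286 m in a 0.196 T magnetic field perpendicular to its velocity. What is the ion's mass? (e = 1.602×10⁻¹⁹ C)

m ≈ 3.31×10⁻²⁷ kg

Combine |q|V = ½mv² and r = mv/(|q|B): eliminate v to get m = qB²r²/(2V).
m = (1.602×10⁻¹⁹)(0.196)²(0.0286)²/(2·760) ≈ 3.31×10⁻²⁷ kg.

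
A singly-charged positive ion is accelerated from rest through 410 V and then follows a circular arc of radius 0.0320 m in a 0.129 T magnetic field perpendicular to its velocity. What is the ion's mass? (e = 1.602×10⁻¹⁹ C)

m ≈ 3.33×10⁻²⁷ kg

Combine |q|V = ½mv² and r = mv/(|q|B): eliminate v to get m = qB²r²/(2V).
m = (1.602×10⁻¹⁹)(0.129)²(0.0320)²/(2·410) ≈ 3.33×10⁻²⁷ kg.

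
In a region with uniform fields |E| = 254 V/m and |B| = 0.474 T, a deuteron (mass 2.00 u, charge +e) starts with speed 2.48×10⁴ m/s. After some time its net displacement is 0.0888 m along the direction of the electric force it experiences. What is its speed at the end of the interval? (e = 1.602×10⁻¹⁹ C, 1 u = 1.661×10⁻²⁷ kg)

B does no work; ΔKE = |q|E d.
½mv_f² = ½mv₀² + |q|Ed = ½(3.322×10⁻²⁷)(2.48×10⁴)² + (1.602×10⁻¹⁹)(254)(0.0888) ≈ 1.022×10⁻¹⁸ J + 3.613×10⁻¹⁸ J ≈ 4.635×10⁻¹⁸ J.
v_f = √(2·4.635×10⁻¹⁸/3.322×10⁻²⁷) ≈ 5.28×10⁴ m/s.

v_f ≈ 5.28×10⁴ m/s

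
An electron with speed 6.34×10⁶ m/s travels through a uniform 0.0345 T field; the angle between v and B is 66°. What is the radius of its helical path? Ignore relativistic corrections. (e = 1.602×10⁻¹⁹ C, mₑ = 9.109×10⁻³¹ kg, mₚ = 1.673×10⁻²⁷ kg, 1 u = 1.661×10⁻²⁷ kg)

v⊥ = v sinθ = 6.34×10⁶·sin66° ≈ 5.792×10⁶ m/s.
r = m v⊥/(|q|B) = (9.109×10⁻³¹)(5.792×10⁶)/((1.602×10⁻¹⁹)(0.0345)) ≈ 9.55×10⁻⁴ m.

r ≈ 9.55×10⁻⁴ m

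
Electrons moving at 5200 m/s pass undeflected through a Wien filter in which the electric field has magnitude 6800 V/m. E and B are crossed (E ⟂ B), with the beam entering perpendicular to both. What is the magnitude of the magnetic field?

Balance of forces in the selector: qE = qvB ⇒ B = E/v.
B = 6800/5200 = 1.3 T.

B = 1.3 T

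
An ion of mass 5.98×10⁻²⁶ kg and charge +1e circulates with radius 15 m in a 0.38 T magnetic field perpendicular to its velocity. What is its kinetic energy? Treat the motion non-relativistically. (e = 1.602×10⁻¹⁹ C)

KE ≈ 7.0×10⁻¹² J

v = |q|Br/m, then KE = ½mv² = (qBr)²/(2m).
v = (1.602×10⁻¹⁹)(0.38)(15)/5.98×10⁻²⁶ ≈ 1.527×10⁷ m/s.
KE = ½(5.98×10⁻²⁶)(1.527×10⁷)² ≈ 7.0×10⁻¹² J.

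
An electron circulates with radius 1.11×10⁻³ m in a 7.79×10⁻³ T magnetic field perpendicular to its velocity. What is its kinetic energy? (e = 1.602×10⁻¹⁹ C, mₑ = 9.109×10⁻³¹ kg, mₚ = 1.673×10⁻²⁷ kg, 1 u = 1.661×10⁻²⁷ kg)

v = |q|Br/m, then KE = ½mv² = (qBr)²/(2m).
v = (1.602×10⁻¹⁹)(7.79×10⁻³)(1.11×10⁻³)/9.109×10⁻³¹ ≈ 1.521×10⁶ m/s.
KE = ½(9.109×10⁻³¹)(1.521×10⁶)² ≈ 1.05×10⁻¹⁸ J = 6.57 eV.

KE ≈ 6.57 eV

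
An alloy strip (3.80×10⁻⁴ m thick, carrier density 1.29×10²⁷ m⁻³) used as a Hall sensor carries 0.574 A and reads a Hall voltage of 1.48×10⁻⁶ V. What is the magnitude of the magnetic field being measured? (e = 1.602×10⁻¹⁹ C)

B ≈ 0.202 T

From V_H = IB/(n e t), B = V_H n e t / I.
B = (1.48×10⁻⁶)(1.29×10²⁷)(1.602×10⁻¹⁹)(3.80×10⁻⁴)/0.574 ≈ 0.202 T.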